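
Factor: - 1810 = -2^1*5^1*181^1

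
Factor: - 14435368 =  - 2^3*1804421^1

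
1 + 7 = 8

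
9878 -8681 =1197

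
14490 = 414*35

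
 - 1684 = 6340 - 8024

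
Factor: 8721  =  3^3 * 17^1*19^1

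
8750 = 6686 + 2064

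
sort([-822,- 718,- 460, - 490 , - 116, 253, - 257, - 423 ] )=[ - 822, - 718, - 490, - 460,-423,  -  257, - 116, 253 ]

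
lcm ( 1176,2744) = 8232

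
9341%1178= 1095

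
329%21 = 14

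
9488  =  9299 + 189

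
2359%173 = 110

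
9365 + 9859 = 19224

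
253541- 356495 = -102954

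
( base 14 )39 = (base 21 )29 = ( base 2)110011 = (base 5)201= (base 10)51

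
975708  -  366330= 609378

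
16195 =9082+7113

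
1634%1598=36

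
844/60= 14 + 1/15 = 14.07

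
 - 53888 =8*(-6736 ) 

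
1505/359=4 + 69/359= 4.19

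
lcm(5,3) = 15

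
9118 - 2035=7083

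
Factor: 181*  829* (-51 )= -3^1*17^1*181^1*829^1 =- 7652499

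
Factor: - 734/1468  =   - 1/2  =  - 2^( - 1 ) 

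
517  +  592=1109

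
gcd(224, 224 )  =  224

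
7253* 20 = 145060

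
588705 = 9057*65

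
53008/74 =26504/37 = 716.32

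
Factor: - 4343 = -43^1*101^1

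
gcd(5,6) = 1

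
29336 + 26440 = 55776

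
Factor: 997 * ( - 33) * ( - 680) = 22372680 = 2^3 * 3^1*5^1*11^1*17^1*997^1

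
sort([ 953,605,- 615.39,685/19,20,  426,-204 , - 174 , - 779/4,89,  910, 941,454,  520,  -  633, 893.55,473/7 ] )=[ - 633,  -  615.39, - 204,- 779/4, - 174, 20, 685/19,473/7,  89,426, 454, 520,605, 893.55  ,  910,941, 953 ] 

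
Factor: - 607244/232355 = -2^2*5^( - 1) *11^1 * 37^1*373^1*46471^ ( - 1) 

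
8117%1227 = 755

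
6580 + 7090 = 13670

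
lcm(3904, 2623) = 167872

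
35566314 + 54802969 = 90369283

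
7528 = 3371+4157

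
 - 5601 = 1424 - 7025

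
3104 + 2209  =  5313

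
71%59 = 12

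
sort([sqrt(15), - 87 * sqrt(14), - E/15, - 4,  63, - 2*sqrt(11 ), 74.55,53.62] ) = [ - 87*sqrt( 14 ), - 2 * sqrt(11), - 4, - E/15,sqrt ( 15),53.62,63,74.55]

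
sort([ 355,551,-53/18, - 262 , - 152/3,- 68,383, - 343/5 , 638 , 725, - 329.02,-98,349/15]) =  [ - 329.02, - 262, - 98, - 343/5, - 68,  -  152/3 , - 53/18, 349/15,355, 383, 551, 638,725]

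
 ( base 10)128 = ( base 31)44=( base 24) 58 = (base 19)6E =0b10000000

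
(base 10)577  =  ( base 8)1101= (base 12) 401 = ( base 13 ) 355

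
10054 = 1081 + 8973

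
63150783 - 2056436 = 61094347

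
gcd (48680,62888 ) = 8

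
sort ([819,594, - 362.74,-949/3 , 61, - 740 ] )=[ - 740, - 362.74, - 949/3,61, 594,819 ] 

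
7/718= 7/718 = 0.01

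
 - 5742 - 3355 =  - 9097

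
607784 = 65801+541983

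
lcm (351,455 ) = 12285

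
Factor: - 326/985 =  -2^1 * 5^ (  -  1 ) * 163^1*197^(-1 )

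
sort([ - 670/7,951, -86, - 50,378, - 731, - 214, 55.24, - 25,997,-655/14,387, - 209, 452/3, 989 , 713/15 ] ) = [ - 731, - 214, - 209, - 670/7, - 86, - 50, - 655/14, - 25,  713/15,55.24, 452/3,  378,387,951,  989, 997]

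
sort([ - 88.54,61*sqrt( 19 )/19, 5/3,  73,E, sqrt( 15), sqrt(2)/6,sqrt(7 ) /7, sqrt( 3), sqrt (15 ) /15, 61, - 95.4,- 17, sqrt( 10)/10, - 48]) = [ -95.4, - 88.54, - 48, - 17,  sqrt( 2)/6, sqrt( 15)/15,sqrt(10)/10, sqrt( 7)/7, 5/3,sqrt( 3), E,sqrt( 15 ), 61*sqrt ( 19) /19,61,73]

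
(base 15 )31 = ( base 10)46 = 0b101110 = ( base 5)141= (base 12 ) 3a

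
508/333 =1  +  175/333=1.53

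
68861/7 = 68861/7 = 9837.29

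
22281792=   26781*832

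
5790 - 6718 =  - 928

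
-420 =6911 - 7331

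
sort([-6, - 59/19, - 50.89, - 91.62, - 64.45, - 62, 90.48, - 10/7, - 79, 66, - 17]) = [ - 91.62 , - 79,- 64.45 , - 62, - 50.89, - 17,  -  6, - 59/19, - 10/7,66 , 90.48 ] 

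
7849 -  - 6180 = 14029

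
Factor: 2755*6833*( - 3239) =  - 60973899685 = - 5^1*19^1*29^1*41^1*79^1*6833^1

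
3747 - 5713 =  - 1966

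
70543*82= 5784526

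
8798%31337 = 8798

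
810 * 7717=6250770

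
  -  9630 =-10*963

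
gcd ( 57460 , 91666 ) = 2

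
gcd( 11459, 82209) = 1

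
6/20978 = 3/10489 = 0.00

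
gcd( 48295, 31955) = 5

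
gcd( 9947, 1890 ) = 7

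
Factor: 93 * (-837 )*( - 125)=3^4*5^3*31^2 = 9730125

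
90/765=2/17 = 0.12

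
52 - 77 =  - 25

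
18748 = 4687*4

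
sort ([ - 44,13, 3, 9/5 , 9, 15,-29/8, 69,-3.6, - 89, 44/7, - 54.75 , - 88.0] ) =[ - 89, - 88.0, - 54.75, - 44,  -  29/8, - 3.6, 9/5,3, 44/7, 9,13, 15, 69 ]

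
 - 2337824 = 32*( - 73057)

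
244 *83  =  20252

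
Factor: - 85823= -19^1 * 4517^1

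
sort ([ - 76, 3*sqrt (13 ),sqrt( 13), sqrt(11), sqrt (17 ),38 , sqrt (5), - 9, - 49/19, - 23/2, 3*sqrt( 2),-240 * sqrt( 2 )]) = [ - 240*sqrt( 2),-76,-23/2, - 9,-49/19 , sqrt(5 ), sqrt( 11),sqrt(13),sqrt( 17) , 3*sqrt( 2),3*sqrt(13),  38 ]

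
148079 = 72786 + 75293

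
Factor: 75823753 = 191^1*396983^1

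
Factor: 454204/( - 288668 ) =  - 113551/72167 = - 23^1*4937^1* 72167^( - 1 ) 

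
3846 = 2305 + 1541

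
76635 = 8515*9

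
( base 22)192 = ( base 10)684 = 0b1010101100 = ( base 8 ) 1254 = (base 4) 22230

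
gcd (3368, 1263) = 421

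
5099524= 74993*68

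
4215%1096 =927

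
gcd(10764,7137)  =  117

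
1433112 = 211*6792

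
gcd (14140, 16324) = 28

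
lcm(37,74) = 74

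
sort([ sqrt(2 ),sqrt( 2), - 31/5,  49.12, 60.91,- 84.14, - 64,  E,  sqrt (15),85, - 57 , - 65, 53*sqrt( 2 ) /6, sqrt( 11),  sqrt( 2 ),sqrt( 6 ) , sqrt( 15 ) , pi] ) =[ - 84.14 , - 65, -64,  -  57, - 31/5,sqrt( 2),  sqrt( 2 ),sqrt( 2 ),  sqrt( 6),E, pi,sqrt(11), sqrt( 15), sqrt( 15), 53*sqrt( 2)/6,49.12, 60.91, 85]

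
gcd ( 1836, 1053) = 27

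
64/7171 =64/7171 =0.01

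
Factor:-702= - 2^1*3^3*13^1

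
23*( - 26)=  - 598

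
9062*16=144992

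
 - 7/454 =-7/454 = - 0.02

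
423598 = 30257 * 14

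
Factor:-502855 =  - 5^1 * 163^1*617^1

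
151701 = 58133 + 93568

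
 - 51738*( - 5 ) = 258690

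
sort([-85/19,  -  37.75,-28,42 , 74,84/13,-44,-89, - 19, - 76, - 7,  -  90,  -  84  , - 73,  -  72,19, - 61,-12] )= [-90, - 89, - 84, - 76,-73, - 72 , - 61, - 44,-37.75,-28, - 19, - 12, -7, - 85/19, 84/13,  19, 42,74]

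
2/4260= 1/2130  =  0.00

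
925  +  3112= 4037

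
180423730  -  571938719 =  - 391514989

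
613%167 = 112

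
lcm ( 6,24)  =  24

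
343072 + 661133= 1004205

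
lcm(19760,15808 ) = 79040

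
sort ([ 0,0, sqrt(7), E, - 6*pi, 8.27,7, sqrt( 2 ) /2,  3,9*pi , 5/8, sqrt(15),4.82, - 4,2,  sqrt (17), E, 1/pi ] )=[ - 6 * pi, - 4,0,0 , 1/pi,  5/8,  sqrt( 2 ) /2,  2, sqrt(7 ), E, E, 3,sqrt(15 ) , sqrt(17), 4.82,7,  8.27,9*pi] 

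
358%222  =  136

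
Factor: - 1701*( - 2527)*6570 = 28240665390 = 2^1*3^7*5^1* 7^2  *19^2*73^1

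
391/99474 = 391/99474 = 0.00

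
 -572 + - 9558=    -10130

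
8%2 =0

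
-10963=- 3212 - 7751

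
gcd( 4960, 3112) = 8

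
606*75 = 45450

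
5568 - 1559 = 4009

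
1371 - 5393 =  - 4022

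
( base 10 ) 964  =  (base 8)1704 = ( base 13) 592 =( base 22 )1li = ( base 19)2ce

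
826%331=164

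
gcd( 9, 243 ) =9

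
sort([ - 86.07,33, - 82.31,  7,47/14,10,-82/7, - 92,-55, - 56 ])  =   [ - 92, - 86.07,- 82.31,- 56, - 55, - 82/7,47/14,7,10, 33 ] 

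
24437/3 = 24437/3 = 8145.67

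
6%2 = 0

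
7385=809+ 6576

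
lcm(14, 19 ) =266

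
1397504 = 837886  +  559618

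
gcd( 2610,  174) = 174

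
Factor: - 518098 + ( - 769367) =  -1287465= - 3^1 *5^1*85831^1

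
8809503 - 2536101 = 6273402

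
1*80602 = 80602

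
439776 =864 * 509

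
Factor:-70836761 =-1193^1*59377^1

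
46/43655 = 46/43655= 0.00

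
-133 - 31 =-164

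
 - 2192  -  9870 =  - 12062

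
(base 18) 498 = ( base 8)2672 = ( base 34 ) 194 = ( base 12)a22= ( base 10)1466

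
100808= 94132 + 6676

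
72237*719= 51938403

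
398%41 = 29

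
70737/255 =1387/5 = 277.40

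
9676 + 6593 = 16269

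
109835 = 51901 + 57934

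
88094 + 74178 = 162272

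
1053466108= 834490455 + 218975653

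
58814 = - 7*(-8402 )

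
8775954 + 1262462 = 10038416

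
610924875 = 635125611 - 24200736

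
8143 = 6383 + 1760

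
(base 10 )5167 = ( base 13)2476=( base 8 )12057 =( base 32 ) 51F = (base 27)72A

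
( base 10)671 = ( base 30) MB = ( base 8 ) 1237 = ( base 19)1G6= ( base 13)3C8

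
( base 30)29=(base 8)105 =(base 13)54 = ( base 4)1011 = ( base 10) 69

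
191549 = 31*6179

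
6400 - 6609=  - 209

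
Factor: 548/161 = 2^2 * 7^( - 1)*23^ ( - 1)*137^1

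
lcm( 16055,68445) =1300455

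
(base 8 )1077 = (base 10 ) 575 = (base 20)18f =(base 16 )23F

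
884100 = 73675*12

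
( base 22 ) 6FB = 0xCAD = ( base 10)3245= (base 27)4c5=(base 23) 632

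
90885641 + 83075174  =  173960815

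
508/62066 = 254/31033 = 0.01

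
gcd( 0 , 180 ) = 180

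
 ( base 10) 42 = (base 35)17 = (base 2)101010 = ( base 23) 1J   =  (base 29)1d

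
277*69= 19113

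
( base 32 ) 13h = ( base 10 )1137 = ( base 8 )2161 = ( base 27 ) 1F3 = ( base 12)7A9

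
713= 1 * 713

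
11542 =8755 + 2787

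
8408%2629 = 521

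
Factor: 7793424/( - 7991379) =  -2^4*3^( - 2 )*11^( - 1 )*8969^( - 1 )*54121^1 = - 865936/887931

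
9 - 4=5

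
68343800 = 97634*700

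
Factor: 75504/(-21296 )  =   - 3^1*11^ ( - 1 )*13^1 = -  39/11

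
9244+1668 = 10912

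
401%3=2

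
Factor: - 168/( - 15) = 2^3*5^(  -  1) *7^1 = 56/5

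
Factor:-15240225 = - 3^1 * 5^2*7^2*11^1*13^1*29^1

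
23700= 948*25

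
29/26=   1  +  3/26 = 1.12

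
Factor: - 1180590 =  - 2^1*3^1*5^1*23^1*29^1*59^1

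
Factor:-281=- 281^1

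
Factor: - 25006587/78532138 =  - 2^( - 1) *3^1*41^(  -  1 )*957709^(-1)*8335529^1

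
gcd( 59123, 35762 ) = 1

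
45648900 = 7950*5742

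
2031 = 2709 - 678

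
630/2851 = 630/2851=0.22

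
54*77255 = 4171770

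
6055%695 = 495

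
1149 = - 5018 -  - 6167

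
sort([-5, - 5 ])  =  [ - 5,- 5 ] 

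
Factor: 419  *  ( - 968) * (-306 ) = 124111152 = 2^4 * 3^2 * 11^2 * 17^1*419^1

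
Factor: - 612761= -317^1*  1933^1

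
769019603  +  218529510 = 987549113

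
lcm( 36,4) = 36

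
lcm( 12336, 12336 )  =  12336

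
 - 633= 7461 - 8094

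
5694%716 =682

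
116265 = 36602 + 79663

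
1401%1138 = 263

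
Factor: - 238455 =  - 3^2*5^1*7^1*757^1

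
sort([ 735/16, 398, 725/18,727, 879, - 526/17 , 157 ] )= [ - 526/17,725/18,  735/16, 157, 398, 727 , 879]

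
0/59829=0 = 0.00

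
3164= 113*28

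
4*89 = 356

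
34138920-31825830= 2313090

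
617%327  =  290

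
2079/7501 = 2079/7501 = 0.28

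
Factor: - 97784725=-5^2*1471^1 * 2659^1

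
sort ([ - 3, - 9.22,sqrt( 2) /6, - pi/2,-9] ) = [ - 9.22,  -  9, - 3, - pi/2,sqrt(2 )/6 ]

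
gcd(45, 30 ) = 15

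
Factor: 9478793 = 9478793^1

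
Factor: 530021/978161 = 59^( -2 ) * 281^( - 1 )*530021^1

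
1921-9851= - 7930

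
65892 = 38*1734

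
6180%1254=1164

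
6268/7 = 6268/7 = 895.43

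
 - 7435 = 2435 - 9870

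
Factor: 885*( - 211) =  - 3^1*5^1 * 59^1*211^1 = - 186735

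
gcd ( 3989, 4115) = 1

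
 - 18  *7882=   -  141876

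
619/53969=619/53969 = 0.01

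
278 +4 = 282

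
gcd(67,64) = 1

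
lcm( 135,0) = 0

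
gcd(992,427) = 1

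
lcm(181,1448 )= 1448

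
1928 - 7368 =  - 5440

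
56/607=56/607 = 0.09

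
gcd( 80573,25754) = 1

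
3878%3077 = 801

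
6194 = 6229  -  35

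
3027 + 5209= 8236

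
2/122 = 1/61  =  0.02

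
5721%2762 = 197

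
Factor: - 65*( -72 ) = 4680 = 2^3*3^2*5^1*13^1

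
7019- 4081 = 2938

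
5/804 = 5/804 = 0.01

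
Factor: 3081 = 3^1*13^1 * 79^1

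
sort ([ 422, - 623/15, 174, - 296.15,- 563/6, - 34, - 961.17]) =[ - 961.17 , - 296.15, - 563/6,  -  623/15,  -  34,174,422]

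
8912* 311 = 2771632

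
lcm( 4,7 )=28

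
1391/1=1391= 1391.00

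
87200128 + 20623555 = 107823683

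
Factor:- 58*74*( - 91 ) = 390572  =  2^2*7^1*13^1*29^1*37^1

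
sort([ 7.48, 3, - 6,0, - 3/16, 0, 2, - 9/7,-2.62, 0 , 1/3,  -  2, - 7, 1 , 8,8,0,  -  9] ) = [ - 9, - 7,-6, -2.62 , - 2, - 9/7, - 3/16, 0, 0, 0,0, 1/3, 1, 2, 3,7.48,  8 , 8]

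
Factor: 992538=2^1*3^2*67^1*823^1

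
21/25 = 21/25 = 0.84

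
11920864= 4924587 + 6996277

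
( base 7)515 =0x101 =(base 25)A7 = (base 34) 7J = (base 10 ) 257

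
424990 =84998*5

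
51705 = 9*5745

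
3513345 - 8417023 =  -  4903678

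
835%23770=835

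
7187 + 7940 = 15127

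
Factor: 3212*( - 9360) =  - 2^6*3^2*5^1*11^1*13^1*73^1 = - 30064320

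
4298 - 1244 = 3054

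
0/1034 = 0 = 0.00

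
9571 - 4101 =5470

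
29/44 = 29/44 = 0.66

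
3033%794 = 651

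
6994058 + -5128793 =1865265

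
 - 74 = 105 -179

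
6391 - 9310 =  - 2919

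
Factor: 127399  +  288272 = 3^1*127^1*1091^1 = 415671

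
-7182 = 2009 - 9191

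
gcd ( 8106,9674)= 14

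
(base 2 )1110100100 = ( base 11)778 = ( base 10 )932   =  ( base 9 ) 1245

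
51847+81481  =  133328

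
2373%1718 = 655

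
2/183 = 2/183 = 0.01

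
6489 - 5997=492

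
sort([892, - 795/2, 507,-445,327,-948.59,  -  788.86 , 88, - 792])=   [-948.59 , - 792,- 788.86,  -  445 ,-795/2, 88,327, 507, 892] 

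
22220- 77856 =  - 55636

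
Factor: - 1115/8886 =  - 2^( - 1 )*3^( - 1) * 5^1 * 223^1*1481^( - 1)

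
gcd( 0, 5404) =5404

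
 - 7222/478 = - 16+213/239 = -15.11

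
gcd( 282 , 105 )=3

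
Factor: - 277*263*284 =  - 20689684 = -2^2*71^1*263^1*277^1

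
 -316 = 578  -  894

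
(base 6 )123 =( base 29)1M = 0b110011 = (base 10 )51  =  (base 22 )27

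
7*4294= 30058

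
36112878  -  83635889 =-47523011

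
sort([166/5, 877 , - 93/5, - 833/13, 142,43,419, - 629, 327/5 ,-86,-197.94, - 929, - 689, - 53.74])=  [-929, - 689, - 629 ,-197.94,-86, - 833/13 ,-53.74,  -  93/5, 166/5,43,327/5,  142, 419,877]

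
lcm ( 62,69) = 4278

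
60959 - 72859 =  - 11900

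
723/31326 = 241/10442 =0.02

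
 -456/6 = - 76 = -76.00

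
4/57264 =1/14316  =  0.00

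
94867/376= 252 + 115/376 = 252.31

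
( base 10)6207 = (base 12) 3713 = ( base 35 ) 52C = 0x183F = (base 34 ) 5CJ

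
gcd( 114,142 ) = 2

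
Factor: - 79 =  - 79^1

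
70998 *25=1774950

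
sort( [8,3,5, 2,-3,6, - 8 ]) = [ - 8, - 3,2,3,5,6,8] 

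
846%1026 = 846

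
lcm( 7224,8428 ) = 50568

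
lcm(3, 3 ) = 3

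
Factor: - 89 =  - 89^1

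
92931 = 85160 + 7771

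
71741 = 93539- 21798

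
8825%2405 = 1610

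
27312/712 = 38 + 32/89 = 38.36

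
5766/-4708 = -2883/2354 = -1.22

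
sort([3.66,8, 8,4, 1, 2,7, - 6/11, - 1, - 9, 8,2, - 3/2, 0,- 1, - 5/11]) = [ - 9, - 3/2, - 1, - 1, - 6/11, - 5/11, 0,  1, 2, 2 , 3.66,4, 7,8, 8,  8 ] 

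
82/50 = 41/25 = 1.64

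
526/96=263/48 =5.48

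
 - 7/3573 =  - 7/3573 = -0.00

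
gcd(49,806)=1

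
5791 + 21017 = 26808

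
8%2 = 0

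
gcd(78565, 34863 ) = 1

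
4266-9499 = -5233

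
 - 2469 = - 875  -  1594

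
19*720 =13680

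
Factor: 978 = 2^1*3^1*163^1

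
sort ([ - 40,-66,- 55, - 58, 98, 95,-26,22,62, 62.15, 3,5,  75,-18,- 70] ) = [ - 70, -66 , - 58,-55, - 40,-26, - 18,3, 5, 22, 62,  62.15,  75,95, 98 ]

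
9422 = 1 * 9422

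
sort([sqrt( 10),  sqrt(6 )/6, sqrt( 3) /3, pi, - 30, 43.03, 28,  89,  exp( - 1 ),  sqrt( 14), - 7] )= [ - 30, - 7, exp( - 1),  sqrt(6)/6, sqrt(3 ) /3, pi, sqrt(10),sqrt(14 ), 28,43.03,89 ] 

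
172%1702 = 172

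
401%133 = 2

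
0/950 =0=0.00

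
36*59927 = 2157372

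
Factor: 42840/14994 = 20/7 = 2^2*5^1*7^( - 1)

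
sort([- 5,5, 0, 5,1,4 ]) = [-5, 0, 1 , 4,5 , 5]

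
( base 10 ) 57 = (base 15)3c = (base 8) 71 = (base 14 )41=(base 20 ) 2H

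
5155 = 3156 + 1999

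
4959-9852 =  - 4893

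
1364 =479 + 885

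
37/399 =37/399 = 0.09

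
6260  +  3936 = 10196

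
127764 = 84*1521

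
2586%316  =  58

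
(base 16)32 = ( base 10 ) 50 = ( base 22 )26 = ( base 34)1G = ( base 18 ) 2e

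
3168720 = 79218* 40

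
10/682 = 5/341  =  0.01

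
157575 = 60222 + 97353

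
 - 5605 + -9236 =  - 14841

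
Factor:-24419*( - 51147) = 1248958593=   3^2*5683^1*24419^1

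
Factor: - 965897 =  - 47^1 * 20551^1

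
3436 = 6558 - 3122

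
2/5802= 1/2901 = 0.00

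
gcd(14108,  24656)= 4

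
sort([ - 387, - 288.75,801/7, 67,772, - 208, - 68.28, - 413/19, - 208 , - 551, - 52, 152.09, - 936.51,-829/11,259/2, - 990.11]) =[ - 990.11, - 936.51,-551, - 387, - 288.75, - 208,-208, - 829/11 , - 68.28, - 52, - 413/19, 67, 801/7, 259/2, 152.09,772]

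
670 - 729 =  - 59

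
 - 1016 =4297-5313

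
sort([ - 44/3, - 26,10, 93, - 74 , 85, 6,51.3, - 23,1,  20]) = [ - 74, - 26, - 23, - 44/3 , 1,6,10,20,51.3,85,93 ] 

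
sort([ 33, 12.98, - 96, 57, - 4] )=[ - 96,  -  4, 12.98, 33, 57]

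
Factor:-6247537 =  - 6247537^1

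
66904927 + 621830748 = 688735675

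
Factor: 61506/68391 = 134/149 = 2^1 *67^1 * 149^( - 1 )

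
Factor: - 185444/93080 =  - 2^( - 1) *5^( - 1)*7^1 * 13^( - 1)*  37^1 = -259/130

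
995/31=32 + 3/31 = 32.10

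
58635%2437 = 147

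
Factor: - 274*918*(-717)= 180348444 = 2^2*3^4*17^1*137^1*239^1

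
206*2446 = 503876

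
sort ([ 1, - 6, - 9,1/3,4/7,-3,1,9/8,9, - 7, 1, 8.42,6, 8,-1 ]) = [ - 9, - 7, - 6, - 3, - 1, 1/3,4/7,  1, 1,  1,  9/8,6 , 8,8.42 , 9 ]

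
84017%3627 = 596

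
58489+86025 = 144514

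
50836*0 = 0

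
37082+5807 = 42889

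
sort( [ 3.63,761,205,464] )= [ 3.63, 205, 464, 761]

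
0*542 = 0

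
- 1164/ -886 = 582/443 = 1.31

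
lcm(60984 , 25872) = 853776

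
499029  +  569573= 1068602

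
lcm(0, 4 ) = 0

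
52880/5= 10576 = 10576.00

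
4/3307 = 4/3307 = 0.00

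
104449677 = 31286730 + 73162947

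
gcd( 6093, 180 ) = 9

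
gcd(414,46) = 46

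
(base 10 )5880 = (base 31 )63L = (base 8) 13370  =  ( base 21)d70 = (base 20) EE0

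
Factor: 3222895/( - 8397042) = -2^ ( - 1 )*3^( - 1)*5^1*13^1*179^1  *  277^1*1399507^( - 1)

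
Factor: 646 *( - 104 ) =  - 67184 = - 2^4*13^1*17^1*19^1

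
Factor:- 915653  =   - 23^1 * 41^1 * 971^1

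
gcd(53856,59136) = 1056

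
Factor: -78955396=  - 2^2*13^1*43^1* 35311^1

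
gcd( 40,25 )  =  5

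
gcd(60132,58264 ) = 4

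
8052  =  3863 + 4189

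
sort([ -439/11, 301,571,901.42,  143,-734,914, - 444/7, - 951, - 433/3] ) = [  -  951,  -  734,-433/3,  -  444/7,  -  439/11,  143, 301, 571,  901.42, 914 ]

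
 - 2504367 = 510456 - 3014823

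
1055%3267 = 1055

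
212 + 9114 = 9326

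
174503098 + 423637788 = 598140886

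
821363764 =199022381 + 622341383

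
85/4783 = 85/4783 = 0.02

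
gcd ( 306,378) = 18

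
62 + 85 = 147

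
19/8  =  2 + 3/8 = 2.38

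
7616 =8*952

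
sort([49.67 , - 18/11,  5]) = [ - 18/11,5,49.67 ] 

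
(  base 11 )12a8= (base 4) 122123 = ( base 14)88b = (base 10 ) 1691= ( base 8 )3233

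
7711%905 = 471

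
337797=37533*9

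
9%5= 4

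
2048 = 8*256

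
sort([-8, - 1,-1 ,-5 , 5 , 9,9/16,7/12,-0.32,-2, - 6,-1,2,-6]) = [ - 8,- 6 , - 6,-5, - 2, - 1, - 1,-1,  -  0.32,9/16,7/12, 2, 5,9]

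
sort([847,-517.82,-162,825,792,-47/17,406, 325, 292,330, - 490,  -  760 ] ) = [ - 760, - 517.82,- 490,-162, - 47/17,292,325, 330, 406,  792,825,847]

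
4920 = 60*82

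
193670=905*214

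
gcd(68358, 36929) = 1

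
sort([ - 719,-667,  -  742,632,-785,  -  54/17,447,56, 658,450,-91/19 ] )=[ - 785, - 742 ,-719,  -  667 , - 91/19, -54/17, 56,447 , 450,632, 658]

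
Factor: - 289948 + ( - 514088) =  - 804036 = - 2^2*3^1*67003^1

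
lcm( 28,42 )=84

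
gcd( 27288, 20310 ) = 6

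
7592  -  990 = 6602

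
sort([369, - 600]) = [ - 600,  369 ] 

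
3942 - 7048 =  - 3106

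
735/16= 45 + 15/16 = 45.94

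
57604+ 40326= 97930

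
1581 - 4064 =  - 2483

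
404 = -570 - - 974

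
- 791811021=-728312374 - 63498647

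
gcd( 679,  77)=7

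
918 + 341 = 1259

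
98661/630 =156+ 127/210 = 156.60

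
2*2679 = 5358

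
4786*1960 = 9380560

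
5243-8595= -3352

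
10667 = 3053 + 7614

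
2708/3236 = 677/809 = 0.84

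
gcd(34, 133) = 1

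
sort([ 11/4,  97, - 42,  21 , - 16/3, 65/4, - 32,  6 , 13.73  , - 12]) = [ - 42,  -  32, - 12, - 16/3 , 11/4, 6, 13.73,65/4, 21,97 ]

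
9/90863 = 9/90863= 0.00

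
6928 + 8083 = 15011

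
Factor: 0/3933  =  0 = 0^1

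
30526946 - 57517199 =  - 26990253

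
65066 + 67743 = 132809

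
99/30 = 33/10 = 3.30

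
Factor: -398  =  -2^1  *  199^1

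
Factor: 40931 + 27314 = 68245 = 5^1*13649^1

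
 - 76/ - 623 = 76/623 = 0.12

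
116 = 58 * 2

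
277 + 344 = 621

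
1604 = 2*802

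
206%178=28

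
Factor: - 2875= - 5^3*23^1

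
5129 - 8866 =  - 3737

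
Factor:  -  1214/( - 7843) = 2^1 * 11^(-1 )*23^(-1 )*31^(- 1)*607^1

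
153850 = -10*(- 15385)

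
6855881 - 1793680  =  5062201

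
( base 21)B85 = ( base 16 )13A0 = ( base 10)5024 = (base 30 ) 5he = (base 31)572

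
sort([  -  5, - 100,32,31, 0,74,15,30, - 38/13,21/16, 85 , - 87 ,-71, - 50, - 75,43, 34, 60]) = [-100, -87,-75, - 71, - 50, - 5, - 38/13,0, 21/16,15,  30,31, 32,34,43, 60, 74,85 ] 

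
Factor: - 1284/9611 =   -  2^2*3^1 * 7^( - 1 )*  107^1*1373^( - 1 ) 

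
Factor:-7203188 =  - 2^2*43^1  *41879^1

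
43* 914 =39302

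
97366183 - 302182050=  -204815867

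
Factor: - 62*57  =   - 3534=- 2^1*3^1*19^1*31^1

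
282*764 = 215448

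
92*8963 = 824596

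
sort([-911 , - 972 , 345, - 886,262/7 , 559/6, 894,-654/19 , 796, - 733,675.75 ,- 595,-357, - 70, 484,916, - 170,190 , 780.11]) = [ - 972,-911 ,-886  ,  -  733 , - 595, - 357, - 170,  -  70,-654/19,262/7,559/6 , 190,345, 484,  675.75,780.11, 796,894, 916]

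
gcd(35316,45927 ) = 81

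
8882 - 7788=1094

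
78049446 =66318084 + 11731362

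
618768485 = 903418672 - 284650187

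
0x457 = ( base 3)1112011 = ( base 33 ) 10M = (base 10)1111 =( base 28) 1bj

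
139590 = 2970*47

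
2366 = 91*26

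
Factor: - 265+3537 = 2^3 * 409^1 =3272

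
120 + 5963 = 6083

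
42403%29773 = 12630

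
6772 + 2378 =9150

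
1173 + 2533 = 3706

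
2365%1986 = 379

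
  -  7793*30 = -233790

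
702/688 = 1+7/344 = 1.02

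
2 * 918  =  1836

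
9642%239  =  82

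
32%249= 32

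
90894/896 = 101  +  199/448= 101.44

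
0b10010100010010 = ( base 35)7q5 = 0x2512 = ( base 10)9490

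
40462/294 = 20231/147 = 137.63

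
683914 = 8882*77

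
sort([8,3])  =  [3, 8]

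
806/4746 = 403/2373 = 0.17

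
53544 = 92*582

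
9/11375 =9/11375 = 0.00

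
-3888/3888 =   -  1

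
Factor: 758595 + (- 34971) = 2^3  *3^1 * 11^1*2741^1 = 723624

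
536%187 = 162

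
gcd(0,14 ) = 14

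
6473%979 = 599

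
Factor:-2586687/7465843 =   -  3^1* 7^( - 1)*11^( - 1 ) * 96959^(-1)*862229^1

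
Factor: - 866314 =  - 2^1*79^1*5483^1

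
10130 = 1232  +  8898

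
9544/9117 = 9544/9117 = 1.05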